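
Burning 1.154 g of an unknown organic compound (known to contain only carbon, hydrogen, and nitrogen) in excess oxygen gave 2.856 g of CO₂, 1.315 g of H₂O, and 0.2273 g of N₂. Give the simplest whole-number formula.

mol C = 2.856 g CO₂ ÷ 44.009 g/mol = 0.064896 mol
mol H = 2 × 1.315 g H₂O ÷ 18.015 g/mol = 0.14599 mol
mol N = 2 × 0.2273 g N₂ ÷ 28.014 g/mol = 0.016228 mol
Divide by the smallest (0.016228 mol): C 3.999, H 8.996, N 1.000

C4H9N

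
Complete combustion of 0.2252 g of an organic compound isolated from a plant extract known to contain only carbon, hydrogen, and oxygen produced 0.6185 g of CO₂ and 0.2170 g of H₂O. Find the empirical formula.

mol C = 0.6185 g CO₂ ÷ 44.009 g/mol = 0.014054 mol
mol H = 2 × 0.2170 g H₂O ÷ 18.015 g/mol = 0.024091 mol
mass O = 0.2252 − (0.16880 + 0.024284) = 0.032114 g → mol O = 0.032114 ÷ 15.999 = 0.0020073 mol
Divide by the smallest (0.0020073 mol): C 7.002, H 12.002, O 1.000

C7H12O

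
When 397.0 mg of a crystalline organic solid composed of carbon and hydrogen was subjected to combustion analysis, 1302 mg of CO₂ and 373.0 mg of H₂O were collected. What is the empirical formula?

mol C = 1.302 g CO₂ ÷ 44.009 g/mol = 0.029585 mol
mol H = 2 × 0.3730 g H₂O ÷ 18.015 g/mol = 0.041410 mol
Divide by the smallest (0.029585 mol): C 1.000, H 1.400
Multiplying each by 5 gives whole numbers: C 5.00, H 7.00

C5H7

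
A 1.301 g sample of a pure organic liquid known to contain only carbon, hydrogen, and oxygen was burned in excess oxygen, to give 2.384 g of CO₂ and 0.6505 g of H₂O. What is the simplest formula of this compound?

mol C = 2.384 g CO₂ ÷ 44.009 g/mol = 0.054171 mol
mol H = 2 × 0.6505 g H₂O ÷ 18.015 g/mol = 0.072218 mol
mass O = 1.301 − (0.65064 + 0.072795) = 0.57756 g → mol O = 0.57756 ÷ 15.999 = 0.036100 mol
Divide by the smallest (0.036100 mol): C 1.501, H 2.001, O 1.000
Multiplying each by 2 gives whole numbers: C 3.00, H 4.00, O 2.00

C3H4O2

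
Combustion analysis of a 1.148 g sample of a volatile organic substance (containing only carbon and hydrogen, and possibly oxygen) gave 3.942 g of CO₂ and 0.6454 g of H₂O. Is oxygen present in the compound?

mol C = 3.942 g CO₂ ÷ 44.009 g/mol = 0.089573 mol
mol H = 2 × 0.6454 g H₂O ÷ 18.015 g/mol = 0.071651 mol
C and H together account for 1.1481 g — essentially the entire 1.148 g sample — so the compound contains no oxygen.

no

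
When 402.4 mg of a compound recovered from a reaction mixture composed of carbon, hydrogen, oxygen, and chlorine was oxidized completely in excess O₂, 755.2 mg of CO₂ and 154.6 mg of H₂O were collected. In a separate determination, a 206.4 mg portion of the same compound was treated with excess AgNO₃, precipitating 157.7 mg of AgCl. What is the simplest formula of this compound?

mol C = 0.7552 g CO₂ ÷ 44.009 g/mol = 0.017160 mol
mol H = 2 × 0.1546 g H₂O ÷ 18.015 g/mol = 0.017163 mol
From the AgCl data: mol Cl per gram of compound = (0.1577 ÷ 143.318) ÷ 0.2064 = 0.0053312 mol/g, so in the 0.4024 g combustion sample mol Cl = 0.0021453 mol
mass O = 0.4024 − (0.20611 + 0.017301 + 0.076049) = 0.10294 g → mol O = 0.10294 ÷ 15.999 = 0.0064341 mol
Divide by the smallest (0.0021453 mol): C 7.999, H 8.001, Cl 1.000, O 2.999

C8H8ClO3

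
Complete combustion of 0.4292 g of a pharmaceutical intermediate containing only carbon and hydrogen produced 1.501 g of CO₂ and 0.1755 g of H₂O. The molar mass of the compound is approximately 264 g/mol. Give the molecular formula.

mol C = 1.501 g CO₂ ÷ 44.009 g/mol = 0.034107 mol
mol H = 2 × 0.1755 g H₂O ÷ 18.015 g/mol = 0.019484 mol
Divide by the smallest (0.019484 mol): C 1.751, H 1.000
Multiplying each by 4 gives whole numbers: C 7.00, H 4.00
Empirical formula: C7H4
Empirical-formula mass = 88.11 g/mol; 264 ÷ 88.11 ≈ 3, so the molecular formula is C21H12.

C21H12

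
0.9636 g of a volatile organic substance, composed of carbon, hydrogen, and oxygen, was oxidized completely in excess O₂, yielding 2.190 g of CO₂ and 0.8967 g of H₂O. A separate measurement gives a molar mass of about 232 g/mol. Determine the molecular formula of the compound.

C12H24O4

mol C = 2.190 g CO₂ ÷ 44.009 g/mol = 0.049763 mol
mol H = 2 × 0.8967 g H₂O ÷ 18.015 g/mol = 0.099550 mol
mass O = 0.9636 − (0.59770 + 0.10035) = 0.26556 g → mol O = 0.26556 ÷ 15.999 = 0.016598 mol
Divide by the smallest (0.016598 mol): C 2.998, H 5.998, O 1.000
Empirical formula: C3H6O
Empirical-formula mass = 58.08 g/mol; 232 ÷ 58.08 ≈ 4, so the molecular formula is C12H24O4.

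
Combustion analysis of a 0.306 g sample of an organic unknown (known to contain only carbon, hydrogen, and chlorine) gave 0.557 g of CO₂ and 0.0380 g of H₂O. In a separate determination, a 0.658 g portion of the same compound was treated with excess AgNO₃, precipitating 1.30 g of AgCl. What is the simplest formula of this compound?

C3HCl

mol C = 0.557 g CO₂ ÷ 44.009 g/mol = 0.01266 mol
mol H = 2 × 0.0380 g H₂O ÷ 18.015 g/mol = 0.004219 mol
From the AgCl data: mol Cl per gram of compound = (1.30 ÷ 143.318) ÷ 0.658 = 0.01379 mol/g, so in the 0.306 g combustion sample mol Cl = 0.004218 mol
Divide by the smallest (0.004218 mol): C 3.000, H 1.000, Cl 1.000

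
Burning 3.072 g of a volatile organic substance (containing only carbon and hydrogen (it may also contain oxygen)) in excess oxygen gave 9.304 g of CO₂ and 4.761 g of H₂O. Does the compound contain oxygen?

no

mol C = 9.304 g CO₂ ÷ 44.009 g/mol = 0.21141 mol
mol H = 2 × 4.761 g H₂O ÷ 18.015 g/mol = 0.52856 mol
C and H together account for 3.0720 g — essentially the entire 3.072 g sample — so the compound contains no oxygen.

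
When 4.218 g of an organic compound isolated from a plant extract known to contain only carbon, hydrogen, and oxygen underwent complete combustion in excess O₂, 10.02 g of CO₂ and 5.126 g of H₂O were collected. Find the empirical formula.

mol C = 10.02 g CO₂ ÷ 44.009 g/mol = 0.22768 mol
mol H = 2 × 5.126 g H₂O ÷ 18.015 g/mol = 0.56908 mol
mass O = 4.218 − (2.7347 + 0.57363) = 0.90969 g → mol O = 0.90969 ÷ 15.999 = 0.056859 mol
Divide by the smallest (0.056859 mol): C 4.004, H 10.009, O 1.000

C4H10O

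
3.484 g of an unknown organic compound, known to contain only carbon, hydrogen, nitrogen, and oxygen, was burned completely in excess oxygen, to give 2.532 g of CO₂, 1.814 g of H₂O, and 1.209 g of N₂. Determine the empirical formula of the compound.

mol C = 2.532 g CO₂ ÷ 44.009 g/mol = 0.057534 mol
mol H = 2 × 1.814 g H₂O ÷ 18.015 g/mol = 0.20139 mol
mol N = 2 × 1.209 g N₂ ÷ 28.014 g/mol = 0.086314 mol
mass O = 3.484 − (0.69104 + 0.20300 + 1.2090) = 1.3810 g → mol O = 1.3810 ÷ 15.999 = 0.086316 mol
Divide by the smallest (0.057534 mol): C 1.000, H 3.500, N 1.500, O 1.500
Multiplying each by 2 gives whole numbers: C 2.00, H 7.00, N 3.00, O 3.00

C2H7N3O3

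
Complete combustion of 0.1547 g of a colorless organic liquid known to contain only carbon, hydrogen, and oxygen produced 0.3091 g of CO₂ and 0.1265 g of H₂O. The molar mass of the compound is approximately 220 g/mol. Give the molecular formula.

mol C = 0.3091 g CO₂ ÷ 44.009 g/mol = 0.0070236 mol
mol H = 2 × 0.1265 g H₂O ÷ 18.015 g/mol = 0.014044 mol
mass O = 0.1547 − (0.084360 + 0.014156) = 0.056184 g → mol O = 0.056184 ÷ 15.999 = 0.0035117 mol
Divide by the smallest (0.0035117 mol): C 2.000, H 3.999, O 1.000
Empirical formula: C2H4O
Empirical-formula mass = 44.05 g/mol; 220 ÷ 44.05 ≈ 5, so the molecular formula is C10H20O5.

C10H20O5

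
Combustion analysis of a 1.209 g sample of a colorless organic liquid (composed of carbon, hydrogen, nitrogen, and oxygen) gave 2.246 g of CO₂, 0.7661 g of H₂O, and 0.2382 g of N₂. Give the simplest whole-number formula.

mol C = 2.246 g CO₂ ÷ 44.009 g/mol = 0.051035 mol
mol H = 2 × 0.7661 g H₂O ÷ 18.015 g/mol = 0.085051 mol
mol N = 2 × 0.2382 g N₂ ÷ 28.014 g/mol = 0.017006 mol
mass O = 1.209 − (0.61298 + 0.085732 + 0.23820) = 0.27209 g → mol O = 0.27209 ÷ 15.999 = 0.017006 mol
Divide by the smallest (0.017006 mol): C 3.001, H 5.001, N 1.000, O 1.000

C3H5NO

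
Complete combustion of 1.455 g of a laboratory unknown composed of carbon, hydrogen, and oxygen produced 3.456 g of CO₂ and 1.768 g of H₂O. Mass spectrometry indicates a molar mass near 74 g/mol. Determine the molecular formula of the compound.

mol C = 3.456 g CO₂ ÷ 44.009 g/mol = 0.078529 mol
mol H = 2 × 1.768 g H₂O ÷ 18.015 g/mol = 0.19628 mol
mass O = 1.455 − (0.94322 + 0.19785) = 0.31393 g → mol O = 0.31393 ÷ 15.999 = 0.019622 mol
Divide by the smallest (0.019622 mol): C 4.002, H 10.003, O 1.000
Empirical formula: C4H10O
Empirical-formula mass = 74.12 g/mol; 74 ÷ 74.12 ≈ 1, so the molecular formula is C4H10O.

C4H10O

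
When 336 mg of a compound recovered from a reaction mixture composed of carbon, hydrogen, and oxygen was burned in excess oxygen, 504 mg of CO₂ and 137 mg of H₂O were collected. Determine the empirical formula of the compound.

mol C = 0.504 g CO₂ ÷ 44.009 g/mol = 0.01145 mol
mol H = 2 × 0.137 g H₂O ÷ 18.015 g/mol = 0.01521 mol
mass O = 0.336 − (0.1376 + 0.01533) = 0.1831 g → mol O = 0.1831 ÷ 15.999 = 0.01145 mol
Divide by the smallest (0.01145 mol): C 1.001, H 1.329, O 1.000
Multiplying each by 3 gives whole numbers: C 3.00, H 3.99, O 3.00

C3H4O3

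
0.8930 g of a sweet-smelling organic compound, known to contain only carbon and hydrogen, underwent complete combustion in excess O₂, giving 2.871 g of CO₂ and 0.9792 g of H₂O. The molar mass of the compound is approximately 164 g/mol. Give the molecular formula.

C12H20

mol C = 2.871 g CO₂ ÷ 44.009 g/mol = 0.065237 mol
mol H = 2 × 0.9792 g H₂O ÷ 18.015 g/mol = 0.10871 mol
Divide by the smallest (0.065237 mol): C 1.000, H 1.666
Multiplying each by 3 gives whole numbers: C 3.00, H 5.00
Empirical formula: C3H5
Empirical-formula mass = 41.07 g/mol; 164 ÷ 41.07 ≈ 4, so the molecular formula is C12H20.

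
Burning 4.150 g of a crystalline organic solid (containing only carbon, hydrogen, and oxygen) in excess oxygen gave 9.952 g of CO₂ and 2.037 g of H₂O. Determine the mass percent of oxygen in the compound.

29.06%

mol C = 9.952 g CO₂ ÷ 44.009 g/mol = 0.22614 mol
mol H = 2 × 2.037 g H₂O ÷ 18.015 g/mol = 0.22614 mol
mass O = 4.150 − (2.7161 + 0.22795) = 1.2059 g → mol O = 1.2059 ÷ 15.999 = 0.075375 mol
mass % O = 1.2059 g ÷ 4.150 g × 100%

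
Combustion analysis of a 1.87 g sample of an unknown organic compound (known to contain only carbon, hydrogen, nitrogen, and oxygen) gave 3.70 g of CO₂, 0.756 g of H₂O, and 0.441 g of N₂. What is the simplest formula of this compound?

mol C = 3.70 g CO₂ ÷ 44.009 g/mol = 0.08407 mol
mol H = 2 × 0.756 g H₂O ÷ 18.015 g/mol = 0.08393 mol
mol N = 2 × 0.441 g N₂ ÷ 28.014 g/mol = 0.03148 mol
mass O = 1.87 − (1.010 + 0.08460 + 0.4410) = 0.3346 g → mol O = 0.3346 ÷ 15.999 = 0.02091 mol
Divide by the smallest (0.02091 mol): C 4.020, H 4.013, N 1.505, O 1.000
Multiplying each by 2 gives whole numbers: C 8.04, H 8.03, N 3.01, O 2.00

C8H8N3O2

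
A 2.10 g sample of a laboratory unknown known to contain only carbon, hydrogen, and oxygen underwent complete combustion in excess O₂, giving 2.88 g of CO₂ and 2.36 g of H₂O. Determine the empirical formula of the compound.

CH4O

mol C = 2.88 g CO₂ ÷ 44.009 g/mol = 0.06544 mol
mol H = 2 × 2.36 g H₂O ÷ 18.015 g/mol = 0.2620 mol
mass O = 2.10 − (0.7860 + 0.2641) = 1.050 g → mol O = 1.050 ÷ 15.999 = 0.06562 mol
Divide by the smallest (0.06544 mol): C 1.000, H 4.004, O 1.003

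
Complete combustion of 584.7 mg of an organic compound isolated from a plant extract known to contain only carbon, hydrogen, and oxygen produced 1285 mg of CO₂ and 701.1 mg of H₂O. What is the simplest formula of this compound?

mol C = 1.285 g CO₂ ÷ 44.009 g/mol = 0.029199 mol
mol H = 2 × 0.7011 g H₂O ÷ 18.015 g/mol = 0.077835 mol
mass O = 0.5847 − (0.35070 + 0.078458) = 0.15554 g → mol O = 0.15554 ÷ 15.999 = 0.0097217 mol
Divide by the smallest (0.0097217 mol): C 3.003, H 8.006, O 1.000

C3H8O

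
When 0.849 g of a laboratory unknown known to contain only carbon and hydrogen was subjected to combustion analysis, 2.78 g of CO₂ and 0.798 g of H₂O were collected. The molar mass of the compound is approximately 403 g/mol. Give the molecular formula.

mol C = 2.78 g CO₂ ÷ 44.009 g/mol = 0.06317 mol
mol H = 2 × 0.798 g H₂O ÷ 18.015 g/mol = 0.08859 mol
Divide by the smallest (0.06317 mol): C 1.000, H 1.402
Multiplying each by 5 gives whole numbers: C 5.00, H 7.01
Empirical formula: C5H7
Empirical-formula mass = 67.11 g/mol; 403 ÷ 67.11 ≈ 6, so the molecular formula is C30H42.

C30H42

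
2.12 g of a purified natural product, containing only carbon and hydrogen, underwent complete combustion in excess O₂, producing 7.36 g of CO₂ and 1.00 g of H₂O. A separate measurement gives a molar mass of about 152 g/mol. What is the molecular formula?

mol C = 7.36 g CO₂ ÷ 44.009 g/mol = 0.1672 mol
mol H = 2 × 1.00 g H₂O ÷ 18.015 g/mol = 0.1110 mol
Divide by the smallest (0.1110 mol): C 1.506, H 1.000
Multiplying each by 2 gives whole numbers: C 3.01, H 2.00
Empirical formula: C3H2
Empirical-formula mass = 38.05 g/mol; 152 ÷ 38.05 ≈ 4, so the molecular formula is C12H8.

C12H8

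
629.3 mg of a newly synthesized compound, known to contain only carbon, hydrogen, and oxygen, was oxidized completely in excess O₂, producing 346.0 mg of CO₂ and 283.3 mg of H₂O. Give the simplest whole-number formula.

mol C = 0.3460 g CO₂ ÷ 44.009 g/mol = 0.0078620 mol
mol H = 2 × 0.2833 g H₂O ÷ 18.015 g/mol = 0.031452 mol
mass O = 0.6293 − (0.094431 + 0.031703) = 0.50317 g → mol O = 0.50317 ÷ 15.999 = 0.031450 mol
Divide by the smallest (0.0078620 mol): C 1.000, H 4.000, O 4.000

CH4O4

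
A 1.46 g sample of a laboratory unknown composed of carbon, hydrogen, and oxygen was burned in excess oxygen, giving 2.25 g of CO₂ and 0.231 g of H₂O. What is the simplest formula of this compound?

mol C = 2.25 g CO₂ ÷ 44.009 g/mol = 0.05113 mol
mol H = 2 × 0.231 g H₂O ÷ 18.015 g/mol = 0.02565 mol
mass O = 1.46 − (0.6141 + 0.02585) = 0.8201 g → mol O = 0.8201 ÷ 15.999 = 0.05126 mol
Divide by the smallest (0.02565 mol): C 1.994, H 1.000, O 1.999

C2HO2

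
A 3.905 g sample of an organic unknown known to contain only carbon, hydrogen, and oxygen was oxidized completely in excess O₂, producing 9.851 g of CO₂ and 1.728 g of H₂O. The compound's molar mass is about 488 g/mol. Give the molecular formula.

mol C = 9.851 g CO₂ ÷ 44.009 g/mol = 0.22384 mol
mol H = 2 × 1.728 g H₂O ÷ 18.015 g/mol = 0.19184 mol
mass O = 3.905 − (2.6885 + 0.19337) = 1.0231 g → mol O = 1.0231 ÷ 15.999 = 0.063946 mol
Divide by the smallest (0.063946 mol): C 3.500, H 3.000, O 1.000
Multiplying each by 2 gives whole numbers: C 7.00, H 6.00, O 2.00
Empirical formula: C7H6O2
Empirical-formula mass = 122.12 g/mol; 488 ÷ 122.12 ≈ 4, so the molecular formula is C28H24O8.

C28H24O8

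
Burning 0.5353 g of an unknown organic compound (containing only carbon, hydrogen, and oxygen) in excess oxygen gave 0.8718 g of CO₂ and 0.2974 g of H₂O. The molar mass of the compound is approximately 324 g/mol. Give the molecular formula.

C12H20O10

mol C = 0.8718 g CO₂ ÷ 44.009 g/mol = 0.019810 mol
mol H = 2 × 0.2974 g H₂O ÷ 18.015 g/mol = 0.033017 mol
mass O = 0.5353 − (0.23793 + 0.033281) = 0.26409 g → mol O = 0.26409 ÷ 15.999 = 0.016506 mol
Divide by the smallest (0.016506 mol): C 1.200, H 2.000, O 1.000
Multiplying each by 5 gives whole numbers: C 6.00, H 10.00, O 5.00
Empirical formula: C6H10O5
Empirical-formula mass = 162.14 g/mol; 324 ÷ 162.14 ≈ 2, so the molecular formula is C12H20O10.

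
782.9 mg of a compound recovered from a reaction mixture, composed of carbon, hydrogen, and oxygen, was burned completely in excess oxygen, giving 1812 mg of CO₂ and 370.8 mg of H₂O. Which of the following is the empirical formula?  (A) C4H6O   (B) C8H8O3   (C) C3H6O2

(B) C8H8O3

mol C = 1.812 g CO₂ ÷ 44.009 g/mol = 0.041173 mol
mol H = 2 × 0.3708 g H₂O ÷ 18.015 g/mol = 0.041166 mol
mass O = 0.7829 − (0.49453 + 0.041495) = 0.24687 g → mol O = 0.24687 ÷ 15.999 = 0.015430 mol
Divide by the smallest (0.015430 mol): C 2.668, H 2.668, O 1.000
Multiplying each by 3 gives whole numbers: C 8.00, H 8.00, O 3.00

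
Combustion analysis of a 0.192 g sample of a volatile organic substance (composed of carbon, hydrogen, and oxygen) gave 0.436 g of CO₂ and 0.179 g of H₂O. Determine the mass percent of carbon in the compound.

62.0%

mol C = 0.436 g CO₂ ÷ 44.009 g/mol = 0.009907 mol
mol H = 2 × 0.179 g H₂O ÷ 18.015 g/mol = 0.01987 mol
mass O = 0.192 − (0.1190 + 0.02003) = 0.05297 g → mol O = 0.05297 ÷ 15.999 = 0.003311 mol
mass % C = 0.1190 g ÷ 0.192 g × 100%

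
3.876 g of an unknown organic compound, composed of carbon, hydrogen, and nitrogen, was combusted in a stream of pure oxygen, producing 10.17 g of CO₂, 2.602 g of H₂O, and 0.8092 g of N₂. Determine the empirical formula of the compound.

mol C = 10.17 g CO₂ ÷ 44.009 g/mol = 0.23109 mol
mol H = 2 × 2.602 g H₂O ÷ 18.015 g/mol = 0.28887 mol
mol N = 2 × 0.8092 g N₂ ÷ 28.014 g/mol = 0.057771 mol
Divide by the smallest (0.057771 mol): C 4.000, H 5.000, N 1.000

C4H5N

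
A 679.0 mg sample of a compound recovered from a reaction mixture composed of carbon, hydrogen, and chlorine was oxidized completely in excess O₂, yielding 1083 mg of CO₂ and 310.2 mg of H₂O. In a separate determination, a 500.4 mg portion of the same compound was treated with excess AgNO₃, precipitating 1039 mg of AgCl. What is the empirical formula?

mol C = 1.083 g CO₂ ÷ 44.009 g/mol = 0.024609 mol
mol H = 2 × 0.3102 g H₂O ÷ 18.015 g/mol = 0.034438 mol
From the AgCl data: mol Cl per gram of compound = (1.039 ÷ 143.318) ÷ 0.5004 = 0.014488 mol/g, so in the 0.6790 g combustion sample mol Cl = 0.0098371 mol
Divide by the smallest (0.0098371 mol): C 2.502, H 3.501, Cl 1.000
Multiplying each by 2 gives whole numbers: C 5.00, H 7.00, Cl 2.00

C5H7Cl2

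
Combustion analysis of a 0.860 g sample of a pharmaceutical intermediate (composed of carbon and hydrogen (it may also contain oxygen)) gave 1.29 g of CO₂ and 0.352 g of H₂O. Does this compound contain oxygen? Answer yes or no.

yes

mol C = 1.29 g CO₂ ÷ 44.009 g/mol = 0.02931 mol
mol H = 2 × 0.352 g H₂O ÷ 18.015 g/mol = 0.03908 mol
C and H account for only 0.3915 g of the 0.860 g sample; the remaining 0.4685 g must be oxygen.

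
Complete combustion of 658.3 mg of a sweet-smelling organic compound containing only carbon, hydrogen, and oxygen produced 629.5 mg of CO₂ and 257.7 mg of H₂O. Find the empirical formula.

CH2O2

mol C = 0.6295 g CO₂ ÷ 44.009 g/mol = 0.014304 mol
mol H = 2 × 0.2577 g H₂O ÷ 18.015 g/mol = 0.028609 mol
mass O = 0.6583 − (0.17180 + 0.028838) = 0.45766 g → mol O = 0.45766 ÷ 15.999 = 0.028605 mol
Divide by the smallest (0.014304 mol): C 1.000, H 2.000, O 2.000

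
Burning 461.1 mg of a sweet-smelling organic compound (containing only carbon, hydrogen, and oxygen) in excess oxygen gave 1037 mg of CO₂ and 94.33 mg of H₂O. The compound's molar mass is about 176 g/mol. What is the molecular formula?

C9H4O4

mol C = 1.037 g CO₂ ÷ 44.009 g/mol = 0.023563 mol
mol H = 2 × 0.09433 g H₂O ÷ 18.015 g/mol = 0.010472 mol
mass O = 0.4611 − (0.28302 + 0.010556) = 0.16752 g → mol O = 0.16752 ÷ 15.999 = 0.010471 mol
Divide by the smallest (0.010471 mol): C 2.250, H 1.000, O 1.000
Multiplying each by 4 gives whole numbers: C 9.00, H 4.00, O 4.00
Empirical formula: C9H4O4
Empirical-formula mass = 176.13 g/mol; 176 ÷ 176.13 ≈ 1, so the molecular formula is C9H4O4.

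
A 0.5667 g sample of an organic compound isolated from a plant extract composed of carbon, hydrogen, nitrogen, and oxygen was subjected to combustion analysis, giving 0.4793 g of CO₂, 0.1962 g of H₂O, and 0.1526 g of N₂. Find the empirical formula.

mol C = 0.4793 g CO₂ ÷ 44.009 g/mol = 0.010891 mol
mol H = 2 × 0.1962 g H₂O ÷ 18.015 g/mol = 0.021782 mol
mol N = 2 × 0.1526 g N₂ ÷ 28.014 g/mol = 0.010895 mol
mass O = 0.5667 − (0.13081 + 0.021956 + 0.15260) = 0.26133 g → mol O = 0.26133 ÷ 15.999 = 0.016334 mol
Divide by the smallest (0.010891 mol): C 1.000, H 2.000, N 1.000, O 1.500
Multiplying each by 2 gives whole numbers: C 2.00, H 4.00, N 2.00, O 3.00

C2H4N2O3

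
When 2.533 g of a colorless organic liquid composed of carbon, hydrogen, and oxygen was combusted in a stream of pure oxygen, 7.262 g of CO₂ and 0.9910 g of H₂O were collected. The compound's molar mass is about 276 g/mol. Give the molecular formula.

mol C = 7.262 g CO₂ ÷ 44.009 g/mol = 0.16501 mol
mol H = 2 × 0.9910 g H₂O ÷ 18.015 g/mol = 0.11002 mol
mass O = 2.533 − (1.9820 + 0.11090) = 0.44014 g → mol O = 0.44014 ÷ 15.999 = 0.027511 mol
Divide by the smallest (0.027511 mol): C 5.998, H 3.999, O 1.000
Empirical formula: C6H4O
Empirical-formula mass = 92.10 g/mol; 276 ÷ 92.10 ≈ 3, so the molecular formula is C18H12O3.

C18H12O3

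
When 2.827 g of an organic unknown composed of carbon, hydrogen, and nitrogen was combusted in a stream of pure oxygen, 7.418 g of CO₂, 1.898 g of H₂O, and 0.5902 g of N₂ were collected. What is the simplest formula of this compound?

mol C = 7.418 g CO₂ ÷ 44.009 g/mol = 0.16856 mol
mol H = 2 × 1.898 g H₂O ÷ 18.015 g/mol = 0.21071 mol
mol N = 2 × 0.5902 g N₂ ÷ 28.014 g/mol = 0.042136 mol
Divide by the smallest (0.042136 mol): C 4.000, H 5.001, N 1.000

C4H5N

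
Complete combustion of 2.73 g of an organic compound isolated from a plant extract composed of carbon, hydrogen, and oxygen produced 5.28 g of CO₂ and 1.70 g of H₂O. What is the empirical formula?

C7H11O4

mol C = 5.28 g CO₂ ÷ 44.009 g/mol = 0.1200 mol
mol H = 2 × 1.70 g H₂O ÷ 18.015 g/mol = 0.1887 mol
mass O = 2.73 − (1.441 + 0.1902) = 1.099 g → mol O = 1.099 ÷ 15.999 = 0.06868 mol
Divide by the smallest (0.06868 mol): C 1.747, H 2.748, O 1.000
Multiplying each by 4 gives whole numbers: C 6.99, H 10.99, O 4.00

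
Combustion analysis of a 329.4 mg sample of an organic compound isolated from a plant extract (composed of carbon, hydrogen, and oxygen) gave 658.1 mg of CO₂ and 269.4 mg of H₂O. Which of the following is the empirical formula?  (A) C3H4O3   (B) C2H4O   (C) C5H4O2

(B) C2H4O

mol C = 0.6581 g CO₂ ÷ 44.009 g/mol = 0.014954 mol
mol H = 2 × 0.2694 g H₂O ÷ 18.015 g/mol = 0.029908 mol
mass O = 0.3294 − (0.17961 + 0.030148) = 0.11964 g → mol O = 0.11964 ÷ 15.999 = 0.0074781 mol
Divide by the smallest (0.0074781 mol): C 2.000, H 3.999, O 1.000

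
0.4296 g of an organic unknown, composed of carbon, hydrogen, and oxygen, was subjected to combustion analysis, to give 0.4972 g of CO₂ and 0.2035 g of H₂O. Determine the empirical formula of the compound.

C2H4O3

mol C = 0.4972 g CO₂ ÷ 44.009 g/mol = 0.011298 mol
mol H = 2 × 0.2035 g H₂O ÷ 18.015 g/mol = 0.022592 mol
mass O = 0.4296 − (0.13570 + 0.022773) = 0.27113 g → mol O = 0.27113 ÷ 15.999 = 0.016947 mol
Divide by the smallest (0.011298 mol): C 1.000, H 2.000, O 1.500
Multiplying each by 2 gives whole numbers: C 2.00, H 4.00, O 3.00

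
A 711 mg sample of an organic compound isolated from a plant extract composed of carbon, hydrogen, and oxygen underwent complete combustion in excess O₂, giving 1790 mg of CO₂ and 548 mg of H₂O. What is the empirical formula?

mol C = 1.79 g CO₂ ÷ 44.009 g/mol = 0.04067 mol
mol H = 2 × 0.548 g H₂O ÷ 18.015 g/mol = 0.06084 mol
mass O = 0.711 − (0.4885 + 0.06132) = 0.1611 g → mol O = 0.1611 ÷ 15.999 = 0.01007 mol
Divide by the smallest (0.01007 mol): C 4.038, H 6.040, O 1.000

C4H6O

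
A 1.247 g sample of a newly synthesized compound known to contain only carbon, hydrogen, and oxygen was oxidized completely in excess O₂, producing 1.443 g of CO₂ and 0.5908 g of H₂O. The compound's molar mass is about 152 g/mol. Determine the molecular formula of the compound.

mol C = 1.443 g CO₂ ÷ 44.009 g/mol = 0.032789 mol
mol H = 2 × 0.5908 g H₂O ÷ 18.015 g/mol = 0.065590 mol
mass O = 1.247 − (0.39383 + 0.066115) = 0.78706 g → mol O = 0.78706 ÷ 15.999 = 0.049194 mol
Divide by the smallest (0.032789 mol): C 1.000, H 2.000, O 1.500
Multiplying each by 2 gives whole numbers: C 2.00, H 4.00, O 3.00
Empirical formula: C2H4O3
Empirical-formula mass = 76.05 g/mol; 152 ÷ 76.05 ≈ 2, so the molecular formula is C4H8O6.

C4H8O6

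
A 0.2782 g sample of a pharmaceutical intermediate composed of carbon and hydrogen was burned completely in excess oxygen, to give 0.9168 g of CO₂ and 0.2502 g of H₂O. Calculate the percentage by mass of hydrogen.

mol C = 0.9168 g CO₂ ÷ 44.009 g/mol = 0.020832 mol
mol H = 2 × 0.2502 g H₂O ÷ 18.015 g/mol = 0.027777 mol
mass % H = 0.027999 g ÷ 0.2782 g × 100%

10.06%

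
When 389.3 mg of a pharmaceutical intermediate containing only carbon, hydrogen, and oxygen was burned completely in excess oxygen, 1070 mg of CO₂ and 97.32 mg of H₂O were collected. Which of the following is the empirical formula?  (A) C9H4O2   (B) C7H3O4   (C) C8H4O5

(A) C9H4O2

mol C = 1.070 g CO₂ ÷ 44.009 g/mol = 0.024313 mol
mol H = 2 × 0.09732 g H₂O ÷ 18.015 g/mol = 0.010804 mol
mass O = 0.3893 − (0.29203 + 0.010891) = 0.086383 g → mol O = 0.086383 ÷ 15.999 = 0.0053993 mol
Divide by the smallest (0.0053993 mol): C 4.503, H 2.001, O 1.000
Multiplying each by 2 gives whole numbers: C 9.01, H 4.00, O 2.00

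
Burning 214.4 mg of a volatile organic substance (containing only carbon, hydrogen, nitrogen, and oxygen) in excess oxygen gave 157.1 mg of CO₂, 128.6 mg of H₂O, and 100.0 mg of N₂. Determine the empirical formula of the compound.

CH4N2O

mol C = 0.1571 g CO₂ ÷ 44.009 g/mol = 0.0035697 mol
mol H = 2 × 0.1286 g H₂O ÷ 18.015 g/mol = 0.014277 mol
mol N = 2 × 0.1000 g N₂ ÷ 28.014 g/mol = 0.0071393 mol
mass O = 0.2144 − (0.042876 + 0.014391 + 0.10000) = 0.057133 g → mol O = 0.057133 ÷ 15.999 = 0.0035710 mol
Divide by the smallest (0.0035697 mol): C 1.000, H 3.999, N 2.000, O 1.000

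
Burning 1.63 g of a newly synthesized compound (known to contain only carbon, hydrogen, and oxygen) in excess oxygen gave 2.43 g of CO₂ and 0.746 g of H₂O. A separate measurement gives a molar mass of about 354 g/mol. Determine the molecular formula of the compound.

C12H18O12

mol C = 2.43 g CO₂ ÷ 44.009 g/mol = 0.05522 mol
mol H = 2 × 0.746 g H₂O ÷ 18.015 g/mol = 0.08282 mol
mass O = 1.63 − (0.6632 + 0.08348) = 0.8833 g → mol O = 0.8833 ÷ 15.999 = 0.05521 mol
Divide by the smallest (0.05521 mol): C 1.000, H 1.500, O 1.000
Multiplying each by 2 gives whole numbers: C 2.00, H 3.00, O 2.00
Empirical formula: C2H3O2
Empirical-formula mass = 59.04 g/mol; 354 ÷ 59.04 ≈ 6, so the molecular formula is C12H18O12.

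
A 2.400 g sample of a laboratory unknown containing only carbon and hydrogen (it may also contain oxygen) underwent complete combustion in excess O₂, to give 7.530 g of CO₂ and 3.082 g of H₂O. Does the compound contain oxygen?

mol C = 7.530 g CO₂ ÷ 44.009 g/mol = 0.17110 mol
mol H = 2 × 3.082 g H₂O ÷ 18.015 g/mol = 0.34216 mol
C and H together account for 2.4000 g — essentially the entire 2.400 g sample — so the compound contains no oxygen.

no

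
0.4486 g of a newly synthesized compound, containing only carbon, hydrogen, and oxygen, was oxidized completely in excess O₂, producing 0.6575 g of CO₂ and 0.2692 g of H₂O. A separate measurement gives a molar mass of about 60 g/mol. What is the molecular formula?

mol C = 0.6575 g CO₂ ÷ 44.009 g/mol = 0.014940 mol
mol H = 2 × 0.2692 g H₂O ÷ 18.015 g/mol = 0.029886 mol
mass O = 0.4486 − (0.17945 + 0.030125) = 0.23903 g → mol O = 0.23903 ÷ 15.999 = 0.014940 mol
Divide by the smallest (0.014940 mol): C 1.000, H 2.000, O 1.000
Empirical formula: CH2O
Empirical-formula mass = 30.03 g/mol; 60 ÷ 30.03 ≈ 2, so the molecular formula is C2H4O2.

C2H4O2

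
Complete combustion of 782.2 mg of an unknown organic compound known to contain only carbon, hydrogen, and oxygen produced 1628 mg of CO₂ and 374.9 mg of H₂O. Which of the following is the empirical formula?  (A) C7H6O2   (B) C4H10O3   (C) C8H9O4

mol C = 1.628 g CO₂ ÷ 44.009 g/mol = 0.036992 mol
mol H = 2 × 0.3749 g H₂O ÷ 18.015 g/mol = 0.041621 mol
mass O = 0.7822 − (0.44432 + 0.041954) = 0.29593 g → mol O = 0.29593 ÷ 15.999 = 0.018497 mol
Divide by the smallest (0.018497 mol): C 2.000, H 2.250, O 1.000
Multiplying each by 4 gives whole numbers: C 8.00, H 9.00, O 4.00

(C) C8H9O4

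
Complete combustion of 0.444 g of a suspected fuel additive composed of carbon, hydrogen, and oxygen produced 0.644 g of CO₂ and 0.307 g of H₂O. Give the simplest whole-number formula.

mol C = 0.644 g CO₂ ÷ 44.009 g/mol = 0.01463 mol
mol H = 2 × 0.307 g H₂O ÷ 18.015 g/mol = 0.03408 mol
mass O = 0.444 − (0.1758 + 0.03436) = 0.2339 g → mol O = 0.2339 ÷ 15.999 = 0.01462 mol
Divide by the smallest (0.01462 mol): C 1.001, H 2.331, O 1.000
Multiplying each by 3 gives whole numbers: C 3.00, H 6.99, O 3.00

C3H7O3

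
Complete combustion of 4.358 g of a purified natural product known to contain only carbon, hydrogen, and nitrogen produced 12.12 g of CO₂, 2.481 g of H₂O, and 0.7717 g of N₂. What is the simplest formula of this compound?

C5H5N

mol C = 12.12 g CO₂ ÷ 44.009 g/mol = 0.27540 mol
mol H = 2 × 2.481 g H₂O ÷ 18.015 g/mol = 0.27544 mol
mol N = 2 × 0.7717 g N₂ ÷ 28.014 g/mol = 0.055094 mol
Divide by the smallest (0.055094 mol): C 4.999, H 4.999, N 1.000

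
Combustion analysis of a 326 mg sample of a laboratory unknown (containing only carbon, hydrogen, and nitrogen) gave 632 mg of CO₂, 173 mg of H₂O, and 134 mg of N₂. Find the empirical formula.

mol C = 0.632 g CO₂ ÷ 44.009 g/mol = 0.01436 mol
mol H = 2 × 0.173 g H₂O ÷ 18.015 g/mol = 0.01921 mol
mol N = 2 × 0.134 g N₂ ÷ 28.014 g/mol = 0.009567 mol
Divide by the smallest (0.009567 mol): C 1.501, H 2.008, N 1.000
Multiplying each by 2 gives whole numbers: C 3.00, H 4.02, N 2.00

C3H4N2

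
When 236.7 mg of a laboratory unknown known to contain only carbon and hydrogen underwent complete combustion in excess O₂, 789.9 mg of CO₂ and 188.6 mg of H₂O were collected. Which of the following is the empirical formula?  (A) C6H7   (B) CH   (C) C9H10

(A) C6H7

mol C = 0.7899 g CO₂ ÷ 44.009 g/mol = 0.017949 mol
mol H = 2 × 0.1886 g H₂O ÷ 18.015 g/mol = 0.020938 mol
Divide by the smallest (0.017949 mol): C 1.000, H 1.167
Multiplying each by 6 gives whole numbers: C 6.00, H 7.00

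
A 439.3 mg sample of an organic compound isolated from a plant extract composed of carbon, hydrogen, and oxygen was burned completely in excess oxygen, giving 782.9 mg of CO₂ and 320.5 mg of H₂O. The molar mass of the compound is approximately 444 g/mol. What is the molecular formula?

C18H36O12

mol C = 0.7829 g CO₂ ÷ 44.009 g/mol = 0.017790 mol
mol H = 2 × 0.3205 g H₂O ÷ 18.015 g/mol = 0.035581 mol
mass O = 0.4393 − (0.21367 + 0.035866) = 0.18976 g → mol O = 0.18976 ÷ 15.999 = 0.011861 mol
Divide by the smallest (0.011861 mol): C 1.500, H 3.000, O 1.000
Multiplying each by 2 gives whole numbers: C 3.00, H 6.00, O 2.00
Empirical formula: C3H6O2
Empirical-formula mass = 74.08 g/mol; 444 ÷ 74.08 ≈ 6, so the molecular formula is C18H36O12.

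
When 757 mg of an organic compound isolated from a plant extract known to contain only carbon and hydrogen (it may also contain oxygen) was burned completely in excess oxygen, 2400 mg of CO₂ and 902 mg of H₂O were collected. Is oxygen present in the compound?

mol C = 2.40 g CO₂ ÷ 44.009 g/mol = 0.05453 mol
mol H = 2 × 0.902 g H₂O ÷ 18.015 g/mol = 0.1001 mol
C and H together account for 0.7560 g — essentially the entire 0.757 g sample — so the compound contains no oxygen.

no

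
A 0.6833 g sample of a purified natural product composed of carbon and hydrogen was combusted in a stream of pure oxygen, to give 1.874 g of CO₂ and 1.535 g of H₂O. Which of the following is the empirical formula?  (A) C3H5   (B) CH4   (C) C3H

(B) CH4

mol C = 1.874 g CO₂ ÷ 44.009 g/mol = 0.042582 mol
mol H = 2 × 1.535 g H₂O ÷ 18.015 g/mol = 0.17041 mol
Divide by the smallest (0.042582 mol): C 1.000, H 4.002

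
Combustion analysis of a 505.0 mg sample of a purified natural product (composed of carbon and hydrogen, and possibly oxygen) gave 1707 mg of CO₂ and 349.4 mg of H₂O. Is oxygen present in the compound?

mol C = 1.707 g CO₂ ÷ 44.009 g/mol = 0.038788 mol
mol H = 2 × 0.3494 g H₂O ÷ 18.015 g/mol = 0.038790 mol
C and H together account for 0.50498 g — essentially the entire 0.5050 g sample — so the compound contains no oxygen.

no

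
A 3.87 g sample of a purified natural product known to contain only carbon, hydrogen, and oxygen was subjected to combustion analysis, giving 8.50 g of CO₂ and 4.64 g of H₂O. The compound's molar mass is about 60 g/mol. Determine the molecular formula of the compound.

mol C = 8.50 g CO₂ ÷ 44.009 g/mol = 0.1931 mol
mol H = 2 × 4.64 g H₂O ÷ 18.015 g/mol = 0.5151 mol
mass O = 3.87 − (2.320 + 0.5192) = 1.031 g → mol O = 1.031 ÷ 15.999 = 0.06444 mol
Divide by the smallest (0.06444 mol): C 2.997, H 7.994, O 1.000
Empirical formula: C3H8O
Empirical-formula mass = 60.10 g/mol; 60 ÷ 60.10 ≈ 1, so the molecular formula is C3H8O.

C3H8O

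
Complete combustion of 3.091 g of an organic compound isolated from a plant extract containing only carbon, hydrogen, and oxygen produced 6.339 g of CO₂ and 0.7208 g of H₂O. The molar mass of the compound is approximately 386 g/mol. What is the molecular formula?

mol C = 6.339 g CO₂ ÷ 44.009 g/mol = 0.14404 mol
mol H = 2 × 0.7208 g H₂O ÷ 18.015 g/mol = 0.080022 mol
mass O = 3.091 − (1.7300 + 0.080662) = 1.2803 g → mol O = 1.2803 ÷ 15.999 = 0.080023 mol
Divide by the smallest (0.080022 mol): C 1.800, H 1.000, O 1.000
Multiplying each by 5 gives whole numbers: C 9.00, H 5.00, O 5.00
Empirical formula: C9H5O5
Empirical-formula mass = 193.13 g/mol; 386 ÷ 193.13 ≈ 2, so the molecular formula is C18H10O10.

C18H10O10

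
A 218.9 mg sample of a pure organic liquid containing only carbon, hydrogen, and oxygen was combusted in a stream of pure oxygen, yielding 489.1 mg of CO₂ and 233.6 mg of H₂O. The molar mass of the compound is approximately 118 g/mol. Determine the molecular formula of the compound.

mol C = 0.4891 g CO₂ ÷ 44.009 g/mol = 0.011114 mol
mol H = 2 × 0.2336 g H₂O ÷ 18.015 g/mol = 0.025934 mol
mass O = 0.2189 − (0.13349 + 0.026141) = 0.059273 g → mol O = 0.059273 ÷ 15.999 = 0.0037048 mol
Divide by the smallest (0.0037048 mol): C 3.000, H 7.000, O 1.000
Empirical formula: C3H7O
Empirical-formula mass = 59.09 g/mol; 118 ÷ 59.09 ≈ 2, so the molecular formula is C6H14O2.

C6H14O2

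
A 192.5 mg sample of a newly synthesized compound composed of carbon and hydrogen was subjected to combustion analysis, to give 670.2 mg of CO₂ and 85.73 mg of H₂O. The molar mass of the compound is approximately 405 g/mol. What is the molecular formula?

mol C = 0.6702 g CO₂ ÷ 44.009 g/mol = 0.015229 mol
mol H = 2 × 0.08573 g H₂O ÷ 18.015 g/mol = 0.0095176 mol
Divide by the smallest (0.0095176 mol): C 1.600, H 1.000
Multiplying each by 5 gives whole numbers: C 8.00, H 5.00
Empirical formula: C8H5
Empirical-formula mass = 101.13 g/mol; 405 ÷ 101.13 ≈ 4, so the molecular formula is C32H20.

C32H20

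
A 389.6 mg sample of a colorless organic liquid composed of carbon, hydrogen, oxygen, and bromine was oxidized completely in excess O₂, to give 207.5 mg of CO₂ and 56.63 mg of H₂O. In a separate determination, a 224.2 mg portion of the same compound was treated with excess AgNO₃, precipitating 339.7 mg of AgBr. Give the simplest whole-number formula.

C3H4Br2O3

mol C = 0.2075 g CO₂ ÷ 44.009 g/mol = 0.0047149 mol
mol H = 2 × 0.05663 g H₂O ÷ 18.015 g/mol = 0.0062870 mol
From the AgBr data: mol Br per gram of compound = (0.3397 ÷ 187.772) ÷ 0.2242 = 0.0080692 mol/g, so in the 0.3896 g combustion sample mol Br = 0.0031438 mol
mass O = 0.3896 − (0.056631 + 0.0063373 + 0.25120) = 0.075433 g → mol O = 0.075433 ÷ 15.999 = 0.0047149 mol
Divide by the smallest (0.0031438 mol): C 1.500, H 2.000, Br 1.000, O 1.500
Multiplying each by 2 gives whole numbers: C 3.00, H 4.00, Br 2.00, O 3.00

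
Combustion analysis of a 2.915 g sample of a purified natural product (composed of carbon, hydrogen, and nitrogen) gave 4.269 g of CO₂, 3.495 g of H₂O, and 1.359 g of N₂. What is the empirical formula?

mol C = 4.269 g CO₂ ÷ 44.009 g/mol = 0.097003 mol
mol H = 2 × 3.495 g H₂O ÷ 18.015 g/mol = 0.38801 mol
mol N = 2 × 1.359 g N₂ ÷ 28.014 g/mol = 0.097023 mol
Divide by the smallest (0.097003 mol): C 1.000, H 4.000, N 1.000

CH4N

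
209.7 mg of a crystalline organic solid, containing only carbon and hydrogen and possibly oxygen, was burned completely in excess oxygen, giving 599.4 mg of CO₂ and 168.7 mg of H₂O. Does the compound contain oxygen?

yes

mol C = 0.5994 g CO₂ ÷ 44.009 g/mol = 0.013620 mol
mol H = 2 × 0.1687 g H₂O ÷ 18.015 g/mol = 0.018729 mol
C and H account for only 0.18247 g of the 0.2097 g sample; the remaining 0.027232 g must be oxygen.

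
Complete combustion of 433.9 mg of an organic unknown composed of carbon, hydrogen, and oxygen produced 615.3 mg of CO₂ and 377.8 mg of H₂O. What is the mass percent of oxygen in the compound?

mol C = 0.6153 g CO₂ ÷ 44.009 g/mol = 0.013981 mol
mol H = 2 × 0.3778 g H₂O ÷ 18.015 g/mol = 0.041943 mol
mass O = 0.4339 − (0.16793 + 0.042278) = 0.22369 g → mol O = 0.22369 ÷ 15.999 = 0.013982 mol
mass % O = 0.22369 g ÷ 0.4339 g × 100%

51.55%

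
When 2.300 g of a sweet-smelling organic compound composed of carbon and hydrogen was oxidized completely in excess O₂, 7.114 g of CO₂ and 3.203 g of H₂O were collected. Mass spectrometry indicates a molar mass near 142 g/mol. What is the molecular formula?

mol C = 7.114 g CO₂ ÷ 44.009 g/mol = 0.16165 mol
mol H = 2 × 3.203 g H₂O ÷ 18.015 g/mol = 0.35559 mol
Divide by the smallest (0.16165 mol): C 1.000, H 2.200
Multiplying each by 5 gives whole numbers: C 5.00, H 11.00
Empirical formula: C5H11
Empirical-formula mass = 71.14 g/mol; 142 ÷ 71.14 ≈ 2, so the molecular formula is C10H22.

C10H22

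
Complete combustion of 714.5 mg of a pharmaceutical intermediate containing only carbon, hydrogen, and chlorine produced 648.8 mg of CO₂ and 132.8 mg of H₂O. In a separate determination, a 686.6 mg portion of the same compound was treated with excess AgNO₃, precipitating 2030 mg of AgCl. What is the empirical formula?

mol C = 0.6488 g CO₂ ÷ 44.009 g/mol = 0.014742 mol
mol H = 2 × 0.1328 g H₂O ÷ 18.015 g/mol = 0.014743 mol
From the AgCl data: mol Cl per gram of compound = (2.030 ÷ 143.318) ÷ 0.6866 = 0.020630 mol/g, so in the 0.7145 g combustion sample mol Cl = 0.014740 mol
Divide by the smallest (0.014740 mol): C 1.000, H 1.000, Cl 1.000

CHCl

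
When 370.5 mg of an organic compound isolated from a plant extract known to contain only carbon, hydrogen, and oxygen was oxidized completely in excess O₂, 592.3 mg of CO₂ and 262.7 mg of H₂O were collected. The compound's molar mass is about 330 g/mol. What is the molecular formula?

C12H26O10

mol C = 0.5923 g CO₂ ÷ 44.009 g/mol = 0.013459 mol
mol H = 2 × 0.2627 g H₂O ÷ 18.015 g/mol = 0.029165 mol
mass O = 0.3705 − (0.16165 + 0.029398) = 0.17945 g → mol O = 0.17945 ÷ 15.999 = 0.011216 mol
Divide by the smallest (0.011216 mol): C 1.200, H 2.600, O 1.000
Multiplying each by 5 gives whole numbers: C 6.00, H 13.00, O 5.00
Empirical formula: C6H13O5
Empirical-formula mass = 165.17 g/mol; 330 ÷ 165.17 ≈ 2, so the molecular formula is C12H26O10.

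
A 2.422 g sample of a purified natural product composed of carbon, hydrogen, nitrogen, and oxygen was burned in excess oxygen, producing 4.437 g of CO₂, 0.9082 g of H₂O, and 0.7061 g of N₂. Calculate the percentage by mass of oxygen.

mol C = 4.437 g CO₂ ÷ 44.009 g/mol = 0.10082 mol
mol H = 2 × 0.9082 g H₂O ÷ 18.015 g/mol = 0.10083 mol
mol N = 2 × 0.7061 g N₂ ÷ 28.014 g/mol = 0.050411 mol
mass O = 2.422 − (1.2110 + 0.10163 + 0.70610) = 0.40331 g → mol O = 0.40331 ÷ 15.999 = 0.025209 mol
mass % O = 0.40331 g ÷ 2.422 g × 100%

16.65%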